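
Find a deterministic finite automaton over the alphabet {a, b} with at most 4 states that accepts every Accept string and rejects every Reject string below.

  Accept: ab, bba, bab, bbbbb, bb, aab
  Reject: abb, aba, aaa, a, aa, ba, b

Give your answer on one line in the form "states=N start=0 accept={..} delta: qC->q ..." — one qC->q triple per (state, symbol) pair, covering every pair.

states=4 start=0 accept={0,3} delta: 0a->1 0b->2 1a->1 1b->0 2a->1 2b->3 3a->0 3b->0

State merging on the prefix tree: take the shortest (then alphabetical) example prefix whose next move is undefined and point that move at state 0, else 1, else 2, ...; a target is out if some Accept/Reject pair would then sit in one state with the same input left (inseparable). If every existing state is out, open a new one.
a: 0a undefined. 0a->0: no, ab/b meet in 0 with "b" left. Open state 1: 0a->1.
b: 0b undefined. 0b->0: no, bba/a meet in 1. 0b->1: no, bba/aba meet in 1 with "ba" left. Open state 2: 0b->2.
aa: 1a undefined. 1a->0: no, aab/b meet in 2. 1a->1: ok.
ab: 1b undefined. 1b->0: ok.
ba: 2a undefined. 2a->0: no, ab/ba meet in 0. 2a->1: ok.
bb: 2b undefined. 2b->0: no, bba/aba meet in 1. 2b->1: no, bba/aba meet in 1. 2b->2: no, bba/aba meet in 1. Open state 3: 2b->3.
bba: 3a undefined. 3a->0: ok.
bbb: 3b undefined. 3b->0: ok.
All examples now run through 4 states with every (state, symbol) defined. Accept strings end in {0,3}, Reject strings end in {1,2}; accept={0,3}.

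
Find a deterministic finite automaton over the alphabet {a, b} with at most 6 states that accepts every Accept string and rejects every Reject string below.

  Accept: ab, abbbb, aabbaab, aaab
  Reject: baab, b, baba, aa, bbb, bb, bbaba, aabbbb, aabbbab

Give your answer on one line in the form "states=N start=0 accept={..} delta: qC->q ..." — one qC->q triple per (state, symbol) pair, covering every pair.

State merging on the prefix tree: take the shortest (then alphabetical) example prefix whose next move is undefined and point that move at state 0, else 1, else 2, ...; a target is out if some Accept/Reject pair would then sit in one state with the same input left (inseparable). If every existing state is out, open a new one.
a: 0a undefined. 0a->0: no, ab/b meet in 0 with "b" left. Open state 1: 0a->1.
b: 0b undefined. 0b->0: ok.
aa: 1a undefined. 1a->0: no, ab/aabbbab meet in 1 with "b" left. 1a->1: no, ab/baab meet in 1 with "b" left. Open state 2: 1a->2.
ab: 1b undefined. 1b->0: no, ab/b meet in 0. 1b->1: ok.
aaa: 2a undefined. 2a->0: no, aaab/b meet in 0. 2a->1: ok.
aab: 2b undefined. 2b->0: no, ab/aabbbab meet in 1. 2b->1: no, ab/baab meet in 1. 2b->2: no, ab/aabbbab meet in 1. Open state 3: 2b->3.
aabb: 3b undefined. 3b->0: no, ab/aabbbab meet in 1. 3b->1: no, ab/aabbbb meet in 1. 3b->2: no, aabbaab/baab meet in 3. 3b->3: ok.
aabba: 3a undefined. 3a->0: ok.
All examples now run through 4 states with every (state, symbol) defined. Accept strings end in {1}, Reject strings end in {0,2,3}; accept={1}.

states=4 start=0 accept={1} delta: 0a->1 0b->0 1a->2 1b->1 2a->1 2b->3 3a->0 3b->3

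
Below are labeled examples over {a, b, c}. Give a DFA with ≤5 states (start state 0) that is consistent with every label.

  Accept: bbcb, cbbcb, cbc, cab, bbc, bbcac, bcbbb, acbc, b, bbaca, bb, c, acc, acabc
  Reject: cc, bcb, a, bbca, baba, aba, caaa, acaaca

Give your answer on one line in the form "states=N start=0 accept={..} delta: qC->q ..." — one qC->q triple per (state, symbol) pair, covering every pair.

State merging on the prefix tree: take the shortest (then alphabetical) example prefix whose next move is undefined and point that move at state 0, else 1, else 2, ...; a target is out if some Accept/Reject pair would then sit in one state with the same input left (inseparable). If every existing state is out, open a new one.
a: 0a undefined. 0a->0: no, acc/cc meet in 0 with "cc" left. Open state 1: 0a->1.
b: 0b undefined. 0b->0: no, bbcb/bcb meet in 0 with "cb" left. 0b->1: no, b/a meet in 1. Open state 2: 0b->2.
c: 0c undefined. 0c->0: no, c/cc meet in 0. 0c->1: no, c/a meet in 1. 0c->2: ok.
ab: 1b undefined. 1b->0: ok.
ac: 1c undefined. 1c->0: no, acbc/cc meet in 2 with "c" left. 1c->1: no, acc/a meet in 1. 1c->2: no, acc/cc meet in 2 with "c" left. Open state 3: 1c->3.
ba: 2a undefined. 2a->0: ok.
bb: 2b undefined. 2b->0: no, bbcb/bbca meet in 0. 2b->1: no, cbbcb/a meet in 1. 2b->2: no, bbcb/bcb meet in 2 with "cb" left. 2b->3: ok.
bc: 2c undefined. 2c->0: no, cab/bcb meet in 2. 2c->1: ok.
aca: 3a undefined. 3a->0: no, bbaca/bcb meet in 0. 3a->1: no, bbaca/cc meet in 1. 3a->2: no, bbaca/caaa meet in 1 with "a" left. 3a->3: no, bbaca/bbca meet in 3 with "ca" left. Open state 4: 3a->4.
acb: 3b undefined. 3b->0: ok.
acc: 3c undefined. 3c->0: no, cbc/bcb meet in 0. 3c->1: no, bbcb/bcb meet in 0. 3c->2: ok.
acaa: 4a undefined. 4a->0: ok.
acab: 4b undefined. 4b->0: ok.
bbac: 4c undefined. 4c->0: no, bbaca/cc meet in 1. 4c->1: no, bbaca/caaa meet in 1 with "a" left. 4c->2: no, bbaca/bcb meet in 0. 4c->3: ok.
caaa: 1a undefined. 1a->0: ok.
All examples now run through 5 states with every (state, symbol) defined. Accept strings end in {2,3,4}, Reject strings end in {0,1}; accept={2,3,4}.

states=5 start=0 accept={2,3,4} delta: 0a->1 0b->2 0c->2 1a->0 1b->0 1c->3 2a->0 2b->3 2c->1 3a->4 3b->0 3c->2 4a->0 4b->0 4c->3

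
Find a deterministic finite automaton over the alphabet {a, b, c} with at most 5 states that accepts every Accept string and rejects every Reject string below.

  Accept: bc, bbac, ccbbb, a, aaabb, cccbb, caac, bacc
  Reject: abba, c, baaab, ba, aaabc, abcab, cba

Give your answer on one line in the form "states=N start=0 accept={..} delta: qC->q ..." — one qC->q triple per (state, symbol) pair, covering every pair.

states=3 start=0 accept={1} delta: 0a->1 0b->1 0c->0 1a->2 1b->1 1c->1 2a->2 2b->0 2c->1

Fold the examples into a partial DFA from state 0: repeatedly fix the first undefined (state, symbol) met by the shortest-then-alphabetical prefix, trying targets in increasing order and rejecting any under which an Accept and a Reject string meet in one state with the same remainder; add a state when all current targets are rejected. Accepting states are where Accept strings end.
a: 0a undefined. 0a->0: no, bc/aaabc meet in 0 with "bc" left. Open state 1: 0a->1.
b: 0b undefined. 0b->0: no, bc/c meet in 0 with "c" left. 0b->1: ok.
c: 0c undefined. 0c->0: ok.
aa: 1a undefined. 1a->0: no, a/baaab meet in 1. 1a->1: no, a/ba meet in 1. Open state 2: 1a->2.
ab: 1b undefined. 1b->0: no, cccbb/c meet in 0. 1b->1: ok.
bc: 1c undefined. 1c->0: no, bc/c meet in 0. 1c->1: ok.
aaa: 2a undefined. 2a->0: no, bc/baaab meet in 1. 2a->1: no, bc/aaabc meet in 1. 2a->2: ok.
bac: 2c undefined. 2c->0: no, bbac/c meet in 0. 2c->1: ok.
aaab: 2b undefined. 2b->0: ok.
All examples now run through 3 states with every (state, symbol) defined. Accept strings end in {1}, Reject strings end in {0,2}; accept={1}.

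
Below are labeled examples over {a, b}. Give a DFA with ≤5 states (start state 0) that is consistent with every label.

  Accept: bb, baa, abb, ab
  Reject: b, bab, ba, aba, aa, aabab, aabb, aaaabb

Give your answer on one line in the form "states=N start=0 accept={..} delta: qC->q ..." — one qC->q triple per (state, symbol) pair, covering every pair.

states=5 start=0 accept={0,3} delta: 0a->1 0b->1 1a->2 1b->3 2a->3 2b->4 3a->2 3b->0 4a->0 4b->1

Fold the examples into a partial DFA from state 0: repeatedly fix the first undefined (state, symbol) met by the shortest-then-alphabetical prefix, trying targets in increasing order and rejecting any under which an Accept and a Reject string meet in one state with the same remainder; add a state when all current targets are rejected. Accepting states are where Accept strings end.
a: 0a undefined. 0a->0: no, bb/aabb meet in 0 with "bb" left. Open state 1: 0a->1.
b: 0b undefined. 0b->0: no, bb/b meet in 0. 0b->1: ok.
aa: 1a undefined. 1a->0: no, bb/aabb meet in 1 with "b" left. 1a->1: no, bb/bab meet in 1 with "b" left. Open state 2: 1a->2.
ab: 1b undefined. 1b->0: no, abb/b meet in 1. 1b->1: no, bb/b meet in 1. 1b->2: no, bb/ba meet in 2. Open state 3: 1b->3.
aaa: 2a undefined. 2a->0: no, abb/aaaabb meet in 3 with "b" left. 2a->1: no, baa/b meet in 1. 2a->2: no, baa/ba meet in 2. 2a->3: ok.
aab: 2b undefined. 2b->0: no, bb/aabab meet in 3. 2b->1: no, bb/aabb meet in 3. 2b->2: no, abb/aabab meet in 3 with "b" left. 2b->3: no, bb/bab meet in 3. Open state 4: 2b->4.
aba: 3a undefined. 3a->0: no, bb/aaaabb meet in 3. 3a->1: no, abb/aaaabb meet in 3 with "b" left. 3a->2: ok.
abb: 3b undefined. 3b->0: ok.
aaba: 4a undefined. 4a->0: ok.
aabb: 4b undefined. 4b->0: no, abb/aabb meet in 0. 4b->1: ok.
All examples now run through 5 states with every (state, symbol) defined. Accept strings end in {0,3}, Reject strings end in {1,2,4}; accept={0,3}.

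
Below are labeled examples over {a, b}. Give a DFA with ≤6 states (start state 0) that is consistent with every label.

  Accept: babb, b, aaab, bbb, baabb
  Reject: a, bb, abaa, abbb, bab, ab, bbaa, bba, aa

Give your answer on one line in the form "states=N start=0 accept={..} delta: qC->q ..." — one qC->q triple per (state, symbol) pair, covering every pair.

State merging on the prefix tree: take the shortest (then alphabetical) example prefix whose next move is undefined and point that move at state 0, else 1, else 2, ...; a target is out if some Accept/Reject pair would then sit in one state with the same input left (inseparable). If every existing state is out, open a new one.
a: 0a undefined. 0a->0: no, b/ab meet in 0 with "b" left. Open state 1: 0a->1.
b: 0b undefined. 0b->0: no, b/bb meet in 0. 0b->1: no, b/a meet in 1. Open state 2: 0b->2.
aa: 1a undefined. 1a->0: no, aaab/ab meet in 1 with "b" left. 1a->1: no, aaab/ab meet in 1 with "b" left. 1a->2: no, b/aa meet in 2. Open state 3: 1a->3.
ab: 1b undefined. 1b->0: ok.
ba: 2a undefined. 2a->0: no, babb/bb meet in 2 with "b" left. 2a->1: ok.
bb: 2b undefined. 2b->0: ok.
aaa: 3a undefined. 3a->0: ok.
baab: 3b undefined. 3b->0: ok.
All examples now run through 4 states with every (state, symbol) defined. Accept strings end in {2}, Reject strings end in {0,1,3}; accept={2}.

states=4 start=0 accept={2} delta: 0a->1 0b->2 1a->3 1b->0 2a->1 2b->0 3a->0 3b->0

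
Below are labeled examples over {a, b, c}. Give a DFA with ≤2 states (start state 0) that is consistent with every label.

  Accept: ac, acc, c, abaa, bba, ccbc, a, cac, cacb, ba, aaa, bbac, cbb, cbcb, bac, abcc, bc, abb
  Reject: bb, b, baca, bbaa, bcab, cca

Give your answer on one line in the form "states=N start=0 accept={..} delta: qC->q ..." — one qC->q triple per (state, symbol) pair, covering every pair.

states=2 start=0 accept={1} delta: 0a->1 0b->0 0c->1 1a->0 1b->1 1c->1

Fold the examples into a partial DFA from state 0: repeatedly fix the first undefined (state, symbol) met by the shortest-then-alphabetical prefix, trying targets in increasing order and rejecting any under which an Accept and a Reject string meet in one state with the same remainder; add a state when all current targets are rejected. Accepting states are where Accept strings end.
a: 0a undefined. 0a->0: no, abb/bb meet in 0 with "bb" left. Open state 1: 0a->1.
b: 0b undefined. 0b->0: ok.
c: 0c undefined. 0c->0: no, c/bb meet in 0. 0c->1: ok.
aa: 1a undefined. 1a->0: ok.
ab: 1b undefined. 1b->0: no, abaa/bb meet in 0. 1b->1: ok.
ac: 1c undefined. 1c->0: no, ac/bb meet in 0. 1c->1: ok.
All examples now run through 2 states with every (state, symbol) defined. Accept strings end in {1}, Reject strings end in {0}; accept={1}.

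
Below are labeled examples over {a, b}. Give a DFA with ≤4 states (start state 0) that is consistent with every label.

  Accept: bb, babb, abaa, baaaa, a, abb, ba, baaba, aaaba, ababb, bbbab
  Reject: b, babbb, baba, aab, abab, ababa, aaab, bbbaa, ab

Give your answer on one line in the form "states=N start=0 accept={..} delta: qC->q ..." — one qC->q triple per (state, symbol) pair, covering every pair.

states=4 start=0 accept={0,2} delta: 0a->0 0b->1 1a->2 1b->2 2a->0 2b->3 3a->3 3b->0

Fold the examples into a partial DFA from state 0: repeatedly fix the first undefined (state, symbol) met by the shortest-then-alphabetical prefix, trying targets in increasing order and rejecting any under which an Accept and a Reject string meet in one state with the same remainder; add a state when all current targets are rejected. Accepting states are where Accept strings end.
a: 0a undefined. 0a->0: ok.
b: 0b undefined. 0b->0: no, bb/b meet in 0. Open state 1: 0b->1.
ba: 1a undefined. 1a->0: no, abaa/baba meet in 0. 1a->1: no, bb/abab meet in 1 with "b" left. Open state 2: 1a->2.
bb: 1b undefined. 1b->0: no, abaa/bbbaa meet in 2 with "a" left. 1b->1: no, bb/b meet in 1. 1b->2: ok.
baa: 2a undefined. 2a->0: ok.
bab: 2b undefined. 2b->0: no, bb/babbb meet in 2. 2b->1: no, bb/baba meet in 2. 2b->2: no, bb/babbb meet in 2. Open state 3: 2b->3.
baba: 3a undefined. 3a->0: no, abaa/baba meet in 0. 3a->1: no, bb/bbbaa meet in 2. 3a->2: no, bb/baba meet in 2. 3a->3: ok.
babb: 3b undefined. 3b->0: ok.
All examples now run through 4 states with every (state, symbol) defined. Accept strings end in {0,2}, Reject strings end in {1,3}; accept={0,2}.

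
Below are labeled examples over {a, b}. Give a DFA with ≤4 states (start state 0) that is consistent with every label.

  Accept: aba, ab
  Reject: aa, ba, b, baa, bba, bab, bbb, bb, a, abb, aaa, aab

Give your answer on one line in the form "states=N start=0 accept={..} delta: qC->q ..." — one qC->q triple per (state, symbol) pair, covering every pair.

states=4 start=0 accept={3} delta: 0a->1 0b->2 1a->0 1b->3 2a->0 2b->0 3a->3 3b->0

Grow the machine one transition at a time. Run the examples from 0; the earliest place one falls off (shortest prefix, ties alphabetical) gets sent to the lowest-numbered state that keeps every Accept/Reject pair distinguishable — a pair clashes when both reach the same state with identical unread suffix — and to a fresh state only if none does.
a: 0a undefined. 0a->0: no, aba/ba meet in 0 with "ba" left. Open state 1: 0a->1.
b: 0b undefined. 0b->0: no, ab/bab meet in 1 with "b" left. 0b->1: no, aba/bba meet in 1 with "ba" left. Open state 2: 0b->2.
aa: 1a undefined. 1a->0: ok.
ab: 1b undefined. 1b->0: no, aba/a meet in 1. 1b->1: no, aba/aa meet in 0. 1b->2: no, aba/ba meet in 2 with "a" left. Open state 3: 1b->3.
ba: 2a undefined. 2a->0: ok.
bb: 2b undefined. 2b->0: ok.
aba: 3a undefined. 3a->0: no, aba/aa meet in 0. 3a->1: no, aba/baa meet in 1. 3a->2: no, aba/b meet in 2. 3a->3: ok.
abb: 3b undefined. 3b->0: ok.
All examples now run through 4 states with every (state, symbol) defined. Accept strings end in {3}, Reject strings end in {0,1,2}; accept={3}.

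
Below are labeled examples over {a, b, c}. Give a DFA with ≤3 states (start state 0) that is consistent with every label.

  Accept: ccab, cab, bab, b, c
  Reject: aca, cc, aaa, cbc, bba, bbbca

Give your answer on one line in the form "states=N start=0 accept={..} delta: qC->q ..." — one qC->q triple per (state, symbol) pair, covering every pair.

states=2 start=0 accept={1} delta: 0a->0 0b->1 0c->1 1a->0 1b->1 1c->0

State merging on the prefix tree: take the shortest (then alphabetical) example prefix whose next move is undefined and point that move at state 0, else 1, else 2, ...; a target is out if some Accept/Reject pair would then sit in one state with the same input left (inseparable). If every existing state is out, open a new one.
a: 0a undefined. 0a->0: ok.
b: 0b undefined. 0b->0: no, bab/aaa meet in 0. Open state 1: 0b->1.
c: 0c undefined. 0c->0: no, c/aca meet in 0. 0c->1: ok.
ba: 1a undefined. 1a->0: ok.
bb: 1b undefined. 1b->0: no, cab/cbc meet in 1. 1b->1: ok.
cc: 1c undefined. 1c->0: ok.
All examples now run through 2 states with every (state, symbol) defined. Accept strings end in {1}, Reject strings end in {0}; accept={1}.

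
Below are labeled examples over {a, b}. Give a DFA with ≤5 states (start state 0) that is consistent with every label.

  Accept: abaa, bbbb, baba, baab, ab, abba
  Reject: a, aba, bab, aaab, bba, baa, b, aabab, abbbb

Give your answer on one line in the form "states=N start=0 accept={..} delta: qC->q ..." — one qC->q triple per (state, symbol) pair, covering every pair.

Fold the examples into a partial DFA from state 0: repeatedly fix the first undefined (state, symbol) met by the shortest-then-alphabetical prefix, trying targets in increasing order and rejecting any under which an Accept and a Reject string meet in one state with the same remainder; add a state when all current targets are rejected. Accepting states are where Accept strings end.
a: 0a undefined. 0a->0: no, abaa/baa meet in 0 with "baa" left. Open state 1: 0a->1.
b: 0b undefined. 0b->0: no, bbbb/b meet in 0. 0b->1: no, baab/aaab meet in 1 with "aab" left. Open state 2: 0b->2.
aa: 1a undefined. 1a->0: no, ab/aaab meet in 1 with "b" left. 1a->1: no, ab/aaab meet in 1 with "b" left. 1a->2: ok.
ab: 1b undefined. 1b->0: no, abaa/b meet in 2. 1b->1: no, ab/a meet in 1. 1b->2: no, abaa/baa meet in 2 with "aa" left. Open state 3: 1b->3.
ba: 2a undefined. 2a->0: ok.
bb: 2b undefined. 2b->0: no, baab/aabab meet in 3. 2b->1: ok.
aba: 3a undefined. 3a->0: no, abaa/a meet in 1. 3a->1: no, abaa/bab meet in 2. 3a->2: ok.
abb: 3b undefined. 3b->0: no, abba/a meet in 1. 3b->1: no, bbbb/a meet in 1. 3b->2: no, bbbb/aba meet in 2. 3b->3: no, bbbb/abbbb meet in 3. Open state 4: 3b->4.
abba: 4a undefined. 4a->0: ok.
abbb: 4b undefined. 4b->0: ok.
All examples now run through 5 states with every (state, symbol) defined. Accept strings end in {0,3,4}, Reject strings end in {1,2}; accept={0,3,4}.

states=5 start=0 accept={0,3,4} delta: 0a->1 0b->2 1a->2 1b->3 2a->0 2b->1 3a->2 3b->4 4a->0 4b->0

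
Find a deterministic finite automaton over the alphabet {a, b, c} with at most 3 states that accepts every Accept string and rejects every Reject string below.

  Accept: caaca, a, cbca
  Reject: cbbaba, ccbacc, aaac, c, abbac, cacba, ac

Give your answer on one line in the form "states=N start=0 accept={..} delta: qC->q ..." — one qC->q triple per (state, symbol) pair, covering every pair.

states=3 start=0 accept={0} delta: 0a->0 0b->0 0c->1 1a->0 1b->2 1c->1 2a->1 2b->2 2c->0

Grow the machine one transition at a time. Run the examples from 0; the earliest place one falls off (shortest prefix, ties alphabetical) gets sent to the lowest-numbered state that keeps every Accept/Reject pair distinguishable — a pair clashes when both reach the same state with identical unread suffix — and to a fresh state only if none does.
a: 0a undefined. 0a->0: ok.
c: 0c undefined. 0c->0: no, caaca/aaac meet in 0. Open state 1: 0c->1.
ab: 0b undefined. 0b->0: ok.
ca: 1a undefined. 1a->0: ok.
cb: 1b undefined. 1b->0: no, caaca/cbbaba meet in 0. 1b->1: no, caaca/cbbaba meet in 0. Open state 2: 1b->2.
cc: 1c undefined. 1c->0: no, caaca/ccbacc meet in 0. 1c->1: ok.
cbb: 2b undefined. 2b->0: no, caaca/cbbaba meet in 0. 2b->1: no, caaca/cbbaba meet in 0. 2b->2: ok.
cbc: 2c undefined. 2c->0: ok.
cbba: 2a undefined. 2a->0: no, caaca/cbbaba meet in 0. 2a->1: ok.
All examples now run through 3 states with every (state, symbol) defined. Accept strings end in {0}, Reject strings end in {1}; accept={0}.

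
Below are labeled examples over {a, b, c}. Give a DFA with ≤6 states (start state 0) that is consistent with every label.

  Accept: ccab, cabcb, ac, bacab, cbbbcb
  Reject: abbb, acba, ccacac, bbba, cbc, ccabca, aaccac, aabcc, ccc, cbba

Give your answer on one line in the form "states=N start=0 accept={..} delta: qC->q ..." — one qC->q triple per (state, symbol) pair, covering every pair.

states=4 start=0 accept={1,2} delta: 0a->0 0b->0 0c->1 1a->1 1b->2 1c->3 2a->0 2b->0 2c->3 3a->3 3b->1 3c->3

Fold the examples into a partial DFA from state 0: repeatedly fix the first undefined (state, symbol) met by the shortest-then-alphabetical prefix, trying targets in increasing order and rejecting any under which an Accept and a Reject string meet in one state with the same remainder; add a state when all current targets are rejected. Accepting states are where Accept strings end.
a: 0a undefined. 0a->0: ok.
b: 0b undefined. 0b->0: ok.
c: 0c undefined. 0c->0: no, ccab/abbb meet in 0. Open state 1: 0c->1.
ca: 1a undefined. 1a->0: no, bacab/abbb meet in 0. 1a->1: ok.
cb: 1b undefined. 1b->0: no, cabcb/abbb meet in 0. 1b->1: no, ac/acba meet in 1. Open state 2: 1b->2.
cc: 1c undefined. 1c->0: no, ccab/abbb meet in 0. 1c->1: no, ac/ccacac meet in 1. 1c->2: no, bacab/aabcc meet in 2. Open state 3: 1c->3.
cbb: 2b undefined. 2b->0: ok.
cbc: 2c undefined. 2c->0: no, cabcb/abbb meet in 0. 2c->1: no, ac/cbc meet in 1. 2c->2: no, cabcb/abbb meet in 0. 2c->3: ok.
cca: 3a undefined. 3a->0: no, ccab/abbb meet in 0. 3a->1: no, ac/ccabca meet in 1. 3a->2: no, ccab/abbb meet in 0. 3a->3: ok.
ccc: 3c undefined. 3c->0: no, ac/ccacac meet in 1. 3c->1: no, ac/aaccac meet in 1. 3c->2: no, bacab/aaccac meet in 2. 3c->3: ok.
acba: 2a undefined. 2a->0: ok.
ccab: 3b undefined. 3b->0: no, ccab/abbb meet in 0. 3b->1: ok.
All examples now run through 4 states with every (state, symbol) defined. Accept strings end in {1,2}, Reject strings end in {0,3}; accept={1,2}.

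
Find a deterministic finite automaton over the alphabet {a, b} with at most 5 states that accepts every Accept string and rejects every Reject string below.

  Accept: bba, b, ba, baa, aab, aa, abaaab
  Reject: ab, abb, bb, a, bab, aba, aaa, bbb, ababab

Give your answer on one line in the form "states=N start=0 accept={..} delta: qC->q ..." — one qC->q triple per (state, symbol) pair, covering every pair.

states=5 start=0 accept={0,2} delta: 0a->1 0b->2 1a->0 1b->3 2a->2 2b->1 3a->4 3b->1 4a->1 4b->0

Grow the machine one transition at a time. Run the examples from 0; the earliest place one falls off (shortest prefix, ties alphabetical) gets sent to the lowest-numbered state that keeps every Accept/Reject pair distinguishable — a pair clashes when both reach the same state with identical unread suffix — and to a fresh state only if none does.
a: 0a undefined. 0a->0: no, b/ab meet in 0 with "b" left. Open state 1: 0a->1.
b: 0b undefined. 0b->0: no, bba/a meet in 1. 0b->1: no, bba/aba meet in 1 with "ba" left. Open state 2: 0b->2.
aa: 1a undefined. 1a->0: ok.
ab: 1b undefined. 1b->0: no, b/abb meet in 2. 1b->1: no, aa/aba meet in 0. 1b->2: no, b/ab meet in 2. Open state 3: 1b->3.
ba: 2a undefined. 2a->0: no, b/bab meet in 2. 2a->1: no, ba/a meet in 1. 2a->2: ok.
bb: 2b undefined. 2b->0: no, bba/a meet in 1. 2b->1: ok.
aba: 3a undefined. 3a->0: no, bba/aba meet in 0. 3a->1: no, abaaab/ab meet in 3. 3a->2: no, b/aba meet in 2. 3a->3: no, abaaab/abb meet in 3 with "b" left. Open state 4: 3a->4.
abb: 3b undefined. 3b->0: no, bba/abb meet in 0. 3b->1: ok.
abaa: 4a undefined. 4a->0: no, abaaab/ab meet in 3. 4a->1: ok.
abab: 4b undefined. 4b->0: ok.
All examples now run through 5 states with every (state, symbol) defined. Accept strings end in {0,2}, Reject strings end in {1,3,4}; accept={0,2}.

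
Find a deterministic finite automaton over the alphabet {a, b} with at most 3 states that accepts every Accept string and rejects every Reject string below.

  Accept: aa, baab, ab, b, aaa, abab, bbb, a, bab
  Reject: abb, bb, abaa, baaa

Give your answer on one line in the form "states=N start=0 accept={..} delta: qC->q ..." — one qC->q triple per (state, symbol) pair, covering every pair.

State merging on the prefix tree: take the shortest (then alphabetical) example prefix whose next move is undefined and point that move at state 0, else 1, else 2, ...; a target is out if some Accept/Reject pair would then sit in one state with the same input left (inseparable). If every existing state is out, open a new one.
a: 0a undefined. 0a->0: ok.
b: 0b undefined. 0b->0: no, aa/abb meet in 0. Open state 1: 0b->1.
ba: 1a undefined. 1a->0: no, aa/abaa meet in 0. 1a->1: no, baab/abb meet in 1 with "b" left. Open state 2: 1a->2.
bb: 1b undefined. 1b->0: no, aa/abb meet in 0. 1b->1: no, ab/abb meet in 1. 1b->2: ok.
baa: 2a undefined. 2a->0: no, aa/abaa meet in 0. 2a->1: no, baab/abb meet in 2. 2a->2: ok.
bab: 2b undefined. 2b->0: ok.
All examples now run through 3 states with every (state, symbol) defined. Accept strings end in {0,1}, Reject strings end in {2}; accept={0,1}.

states=3 start=0 accept={0,1} delta: 0a->0 0b->1 1a->2 1b->2 2a->2 2b->0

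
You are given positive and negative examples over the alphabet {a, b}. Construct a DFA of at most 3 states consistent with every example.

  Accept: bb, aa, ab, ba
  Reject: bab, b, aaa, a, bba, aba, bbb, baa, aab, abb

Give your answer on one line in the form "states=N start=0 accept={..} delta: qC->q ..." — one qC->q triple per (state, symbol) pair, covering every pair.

Fold the examples into a partial DFA from state 0: repeatedly fix the first undefined (state, symbol) met by the shortest-then-alphabetical prefix, trying targets in increasing order and rejecting any under which an Accept and a Reject string meet in one state with the same remainder; add a state when all current targets are rejected. Accepting states are where Accept strings end.
a: 0a undefined. 0a->0: no, bb/abb meet in 0 with "bb" left. Open state 1: 0a->1.
b: 0b undefined. 0b->0: no, bb/b meet in 0. 0b->1: ok.
aa: 1a undefined. 1a->0: ok.
ab: 1b undefined. 1b->0: ok.
All examples now run through 2 states with every (state, symbol) defined. Accept strings end in {0}, Reject strings end in {1}; accept={0}.

states=2 start=0 accept={0} delta: 0a->1 0b->1 1a->0 1b->0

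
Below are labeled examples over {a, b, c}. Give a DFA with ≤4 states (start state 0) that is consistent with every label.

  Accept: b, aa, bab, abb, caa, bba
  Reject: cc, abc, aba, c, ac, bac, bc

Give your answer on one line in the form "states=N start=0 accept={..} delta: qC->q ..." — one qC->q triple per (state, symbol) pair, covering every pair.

states=3 start=0 accept={0,1} delta: 0a->0 0b->1 0c->2 1a->2 1b->0 1c->2 2a->0 2b->0 2c->2

State merging on the prefix tree: take the shortest (then alphabetical) example prefix whose next move is undefined and point that move at state 0, else 1, else 2, ...; a target is out if some Accept/Reject pair would then sit in one state with the same input left (inseparable). If every existing state is out, open a new one.
a: 0a undefined. 0a->0: ok.
b: 0b undefined. 0b->0: no, b/aba meet in 0. Open state 1: 0b->1.
c: 0c undefined. 0c->0: no, aa/cc meet in 0. 0c->1: no, b/c meet in 1. Open state 2: 0c->2.
ba: 1a undefined. 1a->0: no, aa/aba meet in 0. 1a->1: no, b/aba meet in 1. 1a->2: ok.
bb: 1b undefined. 1b->0: ok.
bc: 1c undefined. 1c->0: no, aa/abc meet in 0. 1c->1: no, b/abc meet in 1. 1c->2: ok.
ca: 2a undefined. 2a->0: ok.
cc: 2c undefined. 2c->0: no, aa/cc meet in 0. 2c->1: no, b/cc meet in 1. 2c->2: ok.
bab: 2b undefined. 2b->0: ok.
All examples now run through 3 states with every (state, symbol) defined. Accept strings end in {0,1}, Reject strings end in {2}; accept={0,1}.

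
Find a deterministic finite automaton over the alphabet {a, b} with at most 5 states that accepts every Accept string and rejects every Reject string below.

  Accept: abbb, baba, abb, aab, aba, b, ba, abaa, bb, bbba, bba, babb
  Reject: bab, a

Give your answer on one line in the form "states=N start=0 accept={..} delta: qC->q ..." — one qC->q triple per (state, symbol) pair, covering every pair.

Fold the examples into a partial DFA from state 0: repeatedly fix the first undefined (state, symbol) met by the shortest-then-alphabetical prefix, trying targets in increasing order and rejecting any under which an Accept and a Reject string meet in one state with the same remainder; add a state when all current targets are rejected. Accepting states are where Accept strings end.
a: 0a undefined. 0a->0: ok.
b: 0b undefined. 0b->0: no, abbb/bab meet in 0. Open state 1: 0b->1.
ba: 1a undefined. 1a->0: no, baba/a meet in 0. 1a->1: no, abb/bab meet in 1 with "b" left. Open state 2: 1a->2.
bb: 1b undefined. 1b->0: no, abb/a meet in 0. 1b->1: ok.
bab: 2b undefined. 2b->0: no, baba/bab meet in 0. 2b->1: no, abbb/bab meet in 1. 2b->2: no, aba/bab meet in 2. Open state 3: 2b->3.
abaa: 2a undefined. 2a->0: no, abaa/a meet in 0. 2a->1: ok.
baba: 3a undefined. 3a->0: no, baba/a meet in 0. 3a->1: ok.
babb: 3b undefined. 3b->0: no, babb/a meet in 0. 3b->1: ok.
All examples now run through 4 states with every (state, symbol) defined. Accept strings end in {1,2}, Reject strings end in {0,3}; accept={1,2}.

states=4 start=0 accept={1,2} delta: 0a->0 0b->1 1a->2 1b->1 2a->1 2b->3 3a->1 3b->1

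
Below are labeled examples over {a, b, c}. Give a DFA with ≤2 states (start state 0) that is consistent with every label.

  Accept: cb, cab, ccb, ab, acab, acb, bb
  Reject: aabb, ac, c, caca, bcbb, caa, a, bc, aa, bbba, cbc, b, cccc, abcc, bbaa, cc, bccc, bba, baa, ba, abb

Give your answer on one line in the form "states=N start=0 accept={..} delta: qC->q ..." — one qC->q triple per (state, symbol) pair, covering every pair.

Fold the examples into a partial DFA from state 0: repeatedly fix the first undefined (state, symbol) met by the shortest-then-alphabetical prefix, trying targets in increasing order and rejecting any under which an Accept and a Reject string meet in one state with the same remainder; add a state when all current targets are rejected. Accepting states are where Accept strings end.
a: 0a undefined. 0a->0: no, ab/b meet in 0 with "b" left. Open state 1: 0a->1.
b: 0b undefined. 0b->0: no, bb/b meet in 0. 0b->1: ok.
c: 0c undefined. 0c->0: no, cb/a meet in 1. 0c->1: ok.
aa: 1a undefined. 1a->0: no, cb/aabb meet in 1 with "b" left. 1a->1: ok.
ab: 1b undefined. 1b->0: ok.
ac: 1c undefined. 1c->0: no, cb/ac meet in 0. 1c->1: ok.
All examples now run through 2 states with every (state, symbol) defined. Accept strings end in {0}, Reject strings end in {1}; accept={0}.

states=2 start=0 accept={0} delta: 0a->1 0b->1 0c->1 1a->1 1b->0 1c->1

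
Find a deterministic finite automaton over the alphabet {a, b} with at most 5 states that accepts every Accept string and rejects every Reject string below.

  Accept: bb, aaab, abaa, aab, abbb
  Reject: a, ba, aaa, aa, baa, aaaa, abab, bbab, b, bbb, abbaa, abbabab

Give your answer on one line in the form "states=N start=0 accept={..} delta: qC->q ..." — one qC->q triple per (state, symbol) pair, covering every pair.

states=3 start=0 accept={2} delta: 0a->1 0b->1 1a->1 1b->2 2a->2 2b->1

State merging on the prefix tree: take the shortest (then alphabetical) example prefix whose next move is undefined and point that move at state 0, else 1, else 2, ...; a target is out if some Accept/Reject pair would then sit in one state with the same input left (inseparable). If every existing state is out, open a new one.
a: 0a undefined. 0a->0: no, aaab/b meet in 0 with "b" left. Open state 1: 0a->1.
b: 0b undefined. 0b->0: no, bb/b meet in 0. 0b->1: ok.
aa: 1a undefined. 1a->0: no, aab/a meet in 1. 1a->1: ok.
ab: 1b undefined. 1b->0: no, bb/abab meet in 0. 1b->1: no, bb/a meet in 1. Open state 2: 1b->2.
aba: 2a undefined. 2a->0: no, abaa/a meet in 1. 2a->1: no, bb/abab meet in 2. 2a->2: ok.
abb: 2b undefined. 2b->0: no, abbb/a meet in 1. 2b->1: ok.
All examples now run through 3 states with every (state, symbol) defined. Accept strings end in {2}, Reject strings end in {1}; accept={2}.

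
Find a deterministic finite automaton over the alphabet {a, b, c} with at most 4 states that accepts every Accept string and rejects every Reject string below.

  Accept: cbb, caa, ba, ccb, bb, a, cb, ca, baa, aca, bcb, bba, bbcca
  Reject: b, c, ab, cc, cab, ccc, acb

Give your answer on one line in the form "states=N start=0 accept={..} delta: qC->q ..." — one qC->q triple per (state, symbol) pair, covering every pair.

State merging on the prefix tree: take the shortest (then alphabetical) example prefix whose next move is undefined and point that move at state 0, else 1, else 2, ...; a target is out if some Accept/Reject pair would then sit in one state with the same input left (inseparable). If every existing state is out, open a new one.
a: 0a undefined. 0a->0: no, cb/acb meet in 0 with "cb" left. Open state 1: 0a->1.
b: 0b undefined. 0b->0: no, bb/b meet in 0. 0b->1: no, bb/ab meet in 1 with "b" left. Open state 2: 0b->2.
c: 0c undefined. 0c->0: no, ccb/b meet in 2. 0c->1: no, ccb/acb meet in 1 with "cb" left. 0c->2: ok.
ab: 1b undefined. 1b->0: ok.
ac: 1c undefined. 1c->0: ok.
ba: 2a undefined. 2a->0: no, ba/ab meet in 0. 2a->1: ok.
bb: 2b undefined. 2b->0: no, cbb/b meet in 2. 2b->1: no, cbb/ab meet in 0. 2b->2: no, cbb/b meet in 2. Open state 3: 2b->3.
bc: 2c undefined. 2c->0: no, ccb/b meet in 2. 2c->1: no, ba/cc meet in 1. 2c->2: ok.
baa: 1a undefined. 1a->0: no, caa/ab meet in 0. 1a->1: ok.
bba: 3a undefined. 3a->0: no, bba/ab meet in 0. 3a->1: ok.
bbc: 3c undefined. 3c->0: ok.
cbb: 3b undefined. 3b->0: no, cbb/ab meet in 0. 3b->1: ok.
All examples now run through 4 states with every (state, symbol) defined. Accept strings end in {1,3}, Reject strings end in {0,2}; accept={1,3}.

states=4 start=0 accept={1,3} delta: 0a->1 0b->2 0c->2 1a->1 1b->0 1c->0 2a->1 2b->3 2c->2 3a->1 3b->1 3c->0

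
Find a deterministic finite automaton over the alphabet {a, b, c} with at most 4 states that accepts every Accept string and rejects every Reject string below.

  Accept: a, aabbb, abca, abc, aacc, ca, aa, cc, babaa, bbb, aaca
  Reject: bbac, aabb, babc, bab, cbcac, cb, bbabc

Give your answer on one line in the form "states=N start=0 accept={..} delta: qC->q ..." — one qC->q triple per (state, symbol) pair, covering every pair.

Fold the examples into a partial DFA from state 0: repeatedly fix the first undefined (state, symbol) met by the shortest-then-alphabetical prefix, trying targets in increasing order and rejecting any under which an Accept and a Reject string meet in one state with the same remainder; add a state when all current targets are rejected. Accepting states are where Accept strings end.
a: 0a undefined. 0a->0: ok.
b: 0b undefined. 0b->0: no, a/aabb meet in 0. Open state 1: 0b->1.
c: 0c undefined. 0c->0: ok.
ba: 1a undefined. 1a->0: no, abc/babc meet in 1 with "c" left. 1a->1: ok.
bb: 1b undefined. 1b->0: no, a/bbac meet in 0. 1b->1: no, aabbb/aabb meet in 1. Open state 2: 1b->2.
abc: 1c undefined. 1c->0: no, a/cbcac meet in 0. 1c->1: no, abca/cbcac meet in 1. 1c->2: no, abc/aabb meet in 2. Open state 3: 1c->3.
bba: 2a undefined. 2a->0: no, a/bbac meet in 0. 2a->1: no, abc/bbac meet in 3. 2a->2: no, babaa/aabb meet in 2. 2a->3: ok.
bbb: 2b undefined. 2b->0: ok.
abca: 3a undefined. 3a->0: no, a/cbcac meet in 0. 3a->1: no, abca/cb meet in 1. 3a->2: no, abca/aabb meet in 2. 3a->3: ok.
babc: 2c undefined. 2c->0: no, a/babc meet in 0. 2c->1: ok.
bbab: 3b undefined. 3b->0: no, a/bbabc meet in 0. 3b->1: no, abca/bbabc meet in 3. 3b->2: ok.
bbac: 3c undefined. 3c->0: no, a/bbac meet in 0. 3c->1: ok.
All examples now run through 4 states with every (state, symbol) defined. Accept strings end in {0,3}, Reject strings end in {1,2}; accept={0,3}.

states=4 start=0 accept={0,3} delta: 0a->0 0b->1 0c->0 1a->1 1b->2 1c->3 2a->3 2b->0 2c->1 3a->3 3b->2 3c->1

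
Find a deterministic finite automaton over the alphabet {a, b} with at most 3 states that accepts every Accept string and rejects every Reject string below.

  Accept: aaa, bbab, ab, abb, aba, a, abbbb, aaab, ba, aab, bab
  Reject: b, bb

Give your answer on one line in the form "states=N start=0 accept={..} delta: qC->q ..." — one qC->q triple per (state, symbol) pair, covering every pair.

states=2 start=0 accept={1} delta: 0a->1 0b->0 1a->1 1b->1

State merging on the prefix tree: take the shortest (then alphabetical) example prefix whose next move is undefined and point that move at state 0, else 1, else 2, ...; a target is out if some Accept/Reject pair would then sit in one state with the same input left (inseparable). If every existing state is out, open a new one.
a: 0a undefined. 0a->0: no, ab/b meet in 0 with "b" left. Open state 1: 0a->1.
b: 0b undefined. 0b->0: ok.
aa: 1a undefined. 1a->0: no, aab/b meet in 0. 1a->1: ok.
ab: 1b undefined. 1b->0: no, bbab/b meet in 0. 1b->1: ok.
All examples now run through 2 states with every (state, symbol) defined. Accept strings end in {1}, Reject strings end in {0}; accept={1}.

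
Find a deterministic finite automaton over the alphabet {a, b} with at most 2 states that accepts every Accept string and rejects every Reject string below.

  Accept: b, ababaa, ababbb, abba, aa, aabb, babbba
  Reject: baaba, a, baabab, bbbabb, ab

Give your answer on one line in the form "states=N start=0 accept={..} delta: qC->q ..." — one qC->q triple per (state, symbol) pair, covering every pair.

Fold the examples into a partial DFA from state 0: repeatedly fix the first undefined (state, symbol) met by the shortest-then-alphabetical prefix, trying targets in increasing order and rejecting any under which an Accept and a Reject string meet in one state with the same remainder; add a state when all current targets are rejected. Accepting states are where Accept strings end.
a: 0a undefined. 0a->0: no, b/ab meet in 0 with "b" left. Open state 1: 0a->1.
b: 0b undefined. 0b->0: ok.
aa: 1a undefined. 1a->0: ok.
ab: 1b undefined. 1b->0: no, b/baabab meet in 0. 1b->1: ok.
All examples now run through 2 states with every (state, symbol) defined. Accept strings end in {0}, Reject strings end in {1}; accept={0}.

states=2 start=0 accept={0} delta: 0a->1 0b->0 1a->0 1b->1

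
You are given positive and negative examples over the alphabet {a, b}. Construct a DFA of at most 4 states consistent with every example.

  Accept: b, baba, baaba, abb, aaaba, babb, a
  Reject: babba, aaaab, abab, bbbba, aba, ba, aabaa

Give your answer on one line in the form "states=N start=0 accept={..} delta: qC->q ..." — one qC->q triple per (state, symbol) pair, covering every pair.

State merging on the prefix tree: take the shortest (then alphabetical) example prefix whose next move is undefined and point that move at state 0, else 1, else 2, ...; a target is out if some Accept/Reject pair would then sit in one state with the same input left (inseparable). If every existing state is out, open a new one.
a: 0a undefined. 0a->0: no, b/aaaab meet in 0 with "b" left. Open state 1: 0a->1.
b: 0b undefined. 0b->0: no, baba/aba meet in 1 with "ba" left. 0b->1: ok.
aa: 1a undefined. 1a->0: no, b/aaaab meet in 1. 1a->1: no, b/ba meet in 1. Open state 2: 1a->2.
ab: 1b undefined. 1b->0: no, b/bbbba meet in 1. 1b->1: ok.
aaa: 2a undefined. 2a->0: no, b/aaaab meet in 1. 2a->1: no, baaba/bbbba meet in 2. 2a->2: ok.
aab: 2b undefined. 2b->0: ok.
All examples now run through 3 states with every (state, symbol) defined. Accept strings end in {1}, Reject strings end in {0,2}; accept={1}.

states=3 start=0 accept={1} delta: 0a->1 0b->1 1a->2 1b->1 2a->2 2b->0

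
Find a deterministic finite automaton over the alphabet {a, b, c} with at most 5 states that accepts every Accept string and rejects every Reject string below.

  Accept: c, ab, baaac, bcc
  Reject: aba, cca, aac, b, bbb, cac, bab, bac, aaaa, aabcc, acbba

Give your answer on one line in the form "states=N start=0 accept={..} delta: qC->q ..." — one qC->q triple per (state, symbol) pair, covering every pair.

states=4 start=0 accept={0} delta: 0a->1 0b->1 0c->0 1a->2 1b->0 1c->3 2a->3 2b->2 2c->1 3a->3 3b->0 3c->0

State merging on the prefix tree: take the shortest (then alphabetical) example prefix whose next move is undefined and point that move at state 0, else 1, else 2, ...; a target is out if some Accept/Reject pair would then sit in one state with the same input left (inseparable). If every existing state is out, open a new one.
a: 0a undefined. 0a->0: no, c/aac meet in 0 with "c" left. Open state 1: 0a->1.
b: 0b undefined. 0b->0: no, ab/bab meet in 1 with "b" left. 0b->1: ok.
c: 0c undefined. 0c->0: ok.
aa: 1a undefined. 1a->0: no, c/aac meet in 0. 1a->1: no, ab/bab meet in 1 with "b" left. Open state 2: 1a->2.
ab: 1b undefined. 1b->0: ok.
ac: 1c undefined. 1c->0: no, c/cac meet in 0. 1c->1: no, bcc/aba meet in 1. 1c->2: no, bcc/aac meet in 2 with "c" left. Open state 3: 1c->3.
aaa: 2a undefined. 2a->0: no, baaac/cac meet in 3. 2a->1: no, baaac/aac meet in 2 with "c" left. 2a->2: no, baaac/aac meet in 2 with "c" left. 2a->3: ok.
aab: 2b undefined. 2b->0: no, c/bab meet in 0. 2b->1: no, bcc/aabcc meet in 3 with "c" left. 2b->2: ok.
aac: 2c undefined. 2c->0: no, c/aac meet in 0. 2c->1: ok.
acb: 3b undefined. 3b->0: ok.
bcc: 3c undefined. 3c->0: ok.
aaaa: 3a undefined. 3a->0: no, c/aaaa meet in 0. 3a->1: no, baaac/cac meet in 3. 3a->2: no, baaac/aba meet in 1. 3a->3: ok.
All examples now run through 4 states with every (state, symbol) defined. Accept strings end in {0}, Reject strings end in {1,2,3}; accept={0}.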